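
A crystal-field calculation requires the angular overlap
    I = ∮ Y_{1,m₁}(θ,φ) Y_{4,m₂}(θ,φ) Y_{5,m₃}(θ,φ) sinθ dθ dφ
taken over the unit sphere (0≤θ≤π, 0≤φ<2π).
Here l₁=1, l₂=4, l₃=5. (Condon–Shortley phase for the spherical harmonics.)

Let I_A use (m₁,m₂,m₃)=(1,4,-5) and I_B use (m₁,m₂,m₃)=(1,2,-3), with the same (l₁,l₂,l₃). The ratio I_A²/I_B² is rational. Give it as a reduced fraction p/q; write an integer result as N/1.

l's match ⇒ only the (l;m) 3-j factors differ between A and B.
A: triangle coeff Δ(1,4,5) = 1/495; Σ_t [0,0]: t=0:+1/80640 = 1/80640; (3j)²=1/11 [(1 4 5; 1 4 -5)], sign=+1
B: triangle coeff Δ(1,4,5) = 1/495; Σ_t [0,0]: t=0:+1/2880 = 1/2880; (3j)²=28/495 [(1 4 5; 1 2 -3)], sign=+1
I_A²/I_B² = (1/11)/(28/495) = 45/28

45/28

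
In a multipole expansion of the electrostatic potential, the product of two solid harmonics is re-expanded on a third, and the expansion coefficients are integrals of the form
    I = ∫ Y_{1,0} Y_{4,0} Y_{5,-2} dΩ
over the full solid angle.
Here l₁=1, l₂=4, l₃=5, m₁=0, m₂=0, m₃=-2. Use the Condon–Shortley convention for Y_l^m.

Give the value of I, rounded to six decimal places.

0 + 0 − 2 = -2 ≠ 0: azimuthal integral kills it; I = 0

0.000000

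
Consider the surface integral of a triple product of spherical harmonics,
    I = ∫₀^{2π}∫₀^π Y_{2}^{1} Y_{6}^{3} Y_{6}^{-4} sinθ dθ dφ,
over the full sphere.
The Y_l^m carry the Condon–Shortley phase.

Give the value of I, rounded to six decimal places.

Checks pass: Σm=0; 14 even; l₃=6∈[4,8].
(2·2+1)(2·6+1)(2·6+1) = 845
Δ: 2! 2! 10! / 15! → 1/90090
sum: t=0:+1/69120 t=1:−1/14400 t=2:+1/69120 = -7/172800
3j²(2 6 6; 0 0 0) = Δ·Π!·Σ² = 14/715  (sign -1)
sum: t=0:+1/725760 t=1:−1/161280 = -1/207360
3j²(2 6 6; 1 3 -4) = Δ·Π!·Σ² = 7/286  (sign -1)
combine: 4πI² = 845·14/715·7/286 = 49/121
take √, sign +1: I = 0.17951487

0.179515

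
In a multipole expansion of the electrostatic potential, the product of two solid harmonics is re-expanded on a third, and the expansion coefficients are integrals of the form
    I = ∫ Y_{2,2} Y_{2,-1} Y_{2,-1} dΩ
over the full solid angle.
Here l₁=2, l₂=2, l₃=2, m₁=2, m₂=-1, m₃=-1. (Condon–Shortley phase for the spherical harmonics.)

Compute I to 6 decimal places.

0.220728

m-sum 0 ✓  L=6 even ✓  0≤2≤4 ✓
Π(2lᵢ+1) = 5×5×5 = 125
triangle coeff Δ(2,2,2) = 1/630
Σ_t [0,2]: t=0:+1/8 t=1:−1/1 t=2:+1/8 = -3/4
(3j)²=2/35 [(2 2 2; 0 0 0)], sign=-1
Σ_t [0,0]: t=0:+1/4 = 1/4
(3j)²=3/35 [(2 2 2; 2 -1 -1)], sign=-1
⇒ 4πI² = 30/49
I = (+1)√(30/49/(4π)) = 0.22072812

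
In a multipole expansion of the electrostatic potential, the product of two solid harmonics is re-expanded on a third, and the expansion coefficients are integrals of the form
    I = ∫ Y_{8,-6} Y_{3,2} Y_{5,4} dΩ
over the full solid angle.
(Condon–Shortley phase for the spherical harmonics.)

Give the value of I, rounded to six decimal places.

0.265660

m-sum 0 ✓  L=16 even ✓  5≤5≤11 ✓
Π(2lᵢ+1) = 17×7×11 = 1309
triangle coeff Δ(8,3,5) = 1/136136
Σ_t [3,3]: t=3:−1/518400 = -1/518400
(3j)²=56/2431 [(8 3 5; 0 0 0)], sign=+1
Σ_t [5,5]: t=5:−1/43545600 = -1/43545600
(3j)²=1/34 [(8 3 5; -6 2 4)], sign=+1
⇒ 4πI² = 196/221
I = (+1)√(196/221/(4π)) = 0.26566049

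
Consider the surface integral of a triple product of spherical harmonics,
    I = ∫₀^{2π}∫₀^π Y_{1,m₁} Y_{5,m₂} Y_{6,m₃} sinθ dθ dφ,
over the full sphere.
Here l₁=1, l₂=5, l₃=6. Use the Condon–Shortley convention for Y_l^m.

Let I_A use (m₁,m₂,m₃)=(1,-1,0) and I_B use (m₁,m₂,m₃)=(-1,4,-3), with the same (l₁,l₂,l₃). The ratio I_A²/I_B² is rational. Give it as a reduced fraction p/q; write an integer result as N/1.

l's match ⇒ only the (l;m) 3-j factors differ between A and B.
A: triangle coeff Δ(1,5,6) = 1/858; Σ_t [0,0]: t=0:+1/34560 = 1/34560; (3j)²=5/286 [(1 5 6; 1 -1 0)], sign=+1
B: triangle coeff Δ(1,5,6) = 1/858; Σ_t [0,0]: t=0:+1/725760 = 1/725760; (3j)²=1/286 [(1 5 6; -1 4 -3)], sign=-1
I_A²/I_B² = (5/286)/(1/286) = 5/1

5/1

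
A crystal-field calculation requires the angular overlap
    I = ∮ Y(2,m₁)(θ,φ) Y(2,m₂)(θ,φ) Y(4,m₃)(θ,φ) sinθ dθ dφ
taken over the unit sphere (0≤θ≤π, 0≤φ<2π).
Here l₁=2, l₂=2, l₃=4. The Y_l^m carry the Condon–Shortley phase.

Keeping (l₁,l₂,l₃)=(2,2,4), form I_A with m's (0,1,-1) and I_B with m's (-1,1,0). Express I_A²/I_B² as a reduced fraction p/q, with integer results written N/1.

15/8

Shared (l₁,l₂,l₃)=(2,2,4): N and (l;000)² cancel in I_A²/I_B².
A: Δ = 0!·4!·4!/9! = 1/630; Racah Σ t=0..0: t=0:+1/24 = 1/24; ⇒ 3j(2 2 4; 0 1 -1)² = 1/21, sgn -1
B: Δ = 0!·4!·4!/9! = 1/630; Racah Σ t=0..0: t=0:+1/36 = 1/36; ⇒ 3j(2 2 4; -1 1 0)² = 8/315, sgn +1
I_A²/I_B² = (1/21)/(8/315) = 15/8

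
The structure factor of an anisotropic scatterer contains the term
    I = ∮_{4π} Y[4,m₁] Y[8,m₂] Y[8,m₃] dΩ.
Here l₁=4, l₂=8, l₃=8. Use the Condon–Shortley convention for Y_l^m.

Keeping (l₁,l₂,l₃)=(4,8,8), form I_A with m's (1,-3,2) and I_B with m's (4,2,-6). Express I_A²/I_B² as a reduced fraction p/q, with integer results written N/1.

20/13

l's match ⇒ only the (l;m) 3-j factors differ between A and B.
A: triangle coeff Δ(4,8,8) = 1/185175900; Σ_t [0,3]: t=0:+1/87091200 t=1:−1/23224320 t=2:+1/52254720 t=3:−1/1045094400 = -1/74649600; (3j)²=110/12597 [(4 8 8; 1 -3 2)], sign=-1
B: triangle coeff Δ(4,8,8) = 1/185175900; Σ_t [0,0]: t=0:+1/4180377600 = 1/4180377600; (3j)²=11/1938 [(4 8 8; 4 2 -6)], sign=+1
I_A²/I_B² = (110/12597)/(11/1938) = 20/13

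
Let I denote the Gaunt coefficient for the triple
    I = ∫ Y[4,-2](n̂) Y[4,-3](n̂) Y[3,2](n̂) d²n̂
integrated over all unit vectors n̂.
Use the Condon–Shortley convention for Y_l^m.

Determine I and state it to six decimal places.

0.000000

Σmᵢ = -3 ≠ 0, so the φ-integral vanishes; I = 0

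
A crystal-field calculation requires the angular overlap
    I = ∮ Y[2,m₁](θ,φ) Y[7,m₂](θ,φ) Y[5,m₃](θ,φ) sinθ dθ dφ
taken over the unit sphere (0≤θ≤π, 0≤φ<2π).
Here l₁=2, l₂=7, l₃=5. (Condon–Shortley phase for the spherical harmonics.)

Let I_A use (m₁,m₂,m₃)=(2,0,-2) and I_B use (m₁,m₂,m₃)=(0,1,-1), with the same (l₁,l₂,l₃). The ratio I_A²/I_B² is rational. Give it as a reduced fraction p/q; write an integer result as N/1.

Shared (l₁,l₂,l₃)=(2,7,5): N and (l;000)² cancel in I_A²/I_B².
A: Δ = 4!·0!·10!/15! = 1/15015; Racah Σ t=0..0: t=0:+1/725760 = 1/725760; ⇒ 3j(2 7 5; 2 0 -2)² = 1/429, sgn -1
B: Δ = 4!·0!·10!/15! = 1/15015; Racah Σ t=2..2: t=2:+1/69120 = 1/69120; ⇒ 3j(2 7 5; 0 1 -1)² = 4/143, sgn +1
I_A²/I_B² = (1/429)/(4/143) = 1/12

1/12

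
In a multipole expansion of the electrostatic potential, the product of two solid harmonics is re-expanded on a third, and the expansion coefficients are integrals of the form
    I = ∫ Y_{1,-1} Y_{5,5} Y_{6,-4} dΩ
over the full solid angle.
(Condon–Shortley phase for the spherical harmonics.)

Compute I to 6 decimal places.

Rules hold: Σm=0, L=12 even, 4≤6≤6.
N = 3·11·13 = 429
Δ = 0!·2!·10!/13! = 1/858
Racah Σ t=0..0: t=0:+1/14400 = 1/14400
⇒ 3j(1 5 6; 0 0 0)² = 6/143, sgn +1
Racah Σ t=0..0: t=0:+1/7257600 = 1/7257600
⇒ 3j(1 5 6; -1 5 -4)² = 1/858, sgn +1
4πI² = N·(3j₀)²·(3jₘ)² = 3/143
I = +1·√(0.020979/4π) = 0.04085899

0.040859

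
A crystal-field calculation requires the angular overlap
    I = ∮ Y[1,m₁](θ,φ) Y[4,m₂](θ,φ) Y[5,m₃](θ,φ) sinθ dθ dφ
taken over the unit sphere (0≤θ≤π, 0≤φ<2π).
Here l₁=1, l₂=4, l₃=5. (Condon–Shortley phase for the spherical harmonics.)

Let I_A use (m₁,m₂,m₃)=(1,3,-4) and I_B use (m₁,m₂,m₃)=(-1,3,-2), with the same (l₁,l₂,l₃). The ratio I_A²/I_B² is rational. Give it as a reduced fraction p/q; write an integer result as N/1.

12/1

l's match ⇒ only the (l;m) 3-j factors differ between A and B.
A: triangle coeff Δ(1,4,5) = 1/495; Σ_t [0,0]: t=0:+1/10080 = 1/10080; (3j)²=4/55 [(1 4 5; 1 3 -4)], sign=-1
B: triangle coeff Δ(1,4,5) = 1/495; Σ_t [0,0]: t=0:+1/10080 = 1/10080; (3j)²=1/165 [(1 4 5; -1 3 -2)], sign=-1
I_A²/I_B² = (4/55)/(1/165) = 12/1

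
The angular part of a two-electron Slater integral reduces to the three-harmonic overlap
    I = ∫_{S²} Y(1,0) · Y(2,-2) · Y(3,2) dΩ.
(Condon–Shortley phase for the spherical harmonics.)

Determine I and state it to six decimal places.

0.184674

m-sum 0 ✓  L=6 even ✓  1≤3≤3 ✓
Π(2lᵢ+1) = 3×5×7 = 105
triangle coeff Δ(1,2,3) = 1/105
Σ_t [0,0]: t=0:+1/4 = 1/4
(3j)²=3/35 [(1 2 3; 0 0 0)], sign=-1
Σ_t [0,0]: t=0:+1/24 = 1/24
(3j)²=1/21 [(1 2 3; 0 -2 2)], sign=-1
⇒ 4πI² = 3/7
I = (+1)√(3/7/(4π)) = 0.18467439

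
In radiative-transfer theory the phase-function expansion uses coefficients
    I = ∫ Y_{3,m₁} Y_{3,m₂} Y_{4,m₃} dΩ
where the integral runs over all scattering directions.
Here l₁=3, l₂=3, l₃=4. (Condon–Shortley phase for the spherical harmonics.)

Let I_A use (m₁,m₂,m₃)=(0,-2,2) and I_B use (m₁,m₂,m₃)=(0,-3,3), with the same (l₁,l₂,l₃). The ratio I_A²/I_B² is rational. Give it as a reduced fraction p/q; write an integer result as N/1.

1/21

Same 3,3,4: normalisation and zero-m 3j drop out of the ratio.
A: Δ: 2! 4! 4! / 11! → 1/34650; sum: t=0:+1/72 t=1:−1/96 = 1/288; 3j²(3 3 4; 0 -2 2) = Δ·Π!·Σ² = 1/462  (sign +1)
B: Δ: 2! 4! 4! / 11! → 1/34650; sum: t=0:+1/288 = 1/288; 3j²(3 3 4; 0 -3 3) = Δ·Π!·Σ² = 1/22  (sign -1)
I_A²/I_B² = (1/462)/(1/22) = 1/21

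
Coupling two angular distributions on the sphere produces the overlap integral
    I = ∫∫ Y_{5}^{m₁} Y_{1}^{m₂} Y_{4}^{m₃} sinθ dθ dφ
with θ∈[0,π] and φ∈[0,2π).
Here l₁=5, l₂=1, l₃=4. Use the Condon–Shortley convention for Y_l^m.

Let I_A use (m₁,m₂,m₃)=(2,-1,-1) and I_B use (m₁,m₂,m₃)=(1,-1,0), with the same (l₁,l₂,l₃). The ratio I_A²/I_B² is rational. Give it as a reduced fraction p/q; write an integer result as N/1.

7/5

Same 5,1,4: normalisation and zero-m 3j drop out of the ratio.
A: Δ: 2! 8! 0! / 11! → 1/495; sum: t=0:+1/1440 = 1/1440; 3j²(5 1 4; 2 -1 -1) = Δ·Π!·Σ² = 7/165  (sign -1)
B: Δ: 2! 8! 0! / 11! → 1/495; sum: t=0:+1/1152 = 1/1152; 3j²(5 1 4; 1 -1 0) = Δ·Π!·Σ² = 1/33  (sign +1)
I_A²/I_B² = (7/165)/(1/33) = 7/5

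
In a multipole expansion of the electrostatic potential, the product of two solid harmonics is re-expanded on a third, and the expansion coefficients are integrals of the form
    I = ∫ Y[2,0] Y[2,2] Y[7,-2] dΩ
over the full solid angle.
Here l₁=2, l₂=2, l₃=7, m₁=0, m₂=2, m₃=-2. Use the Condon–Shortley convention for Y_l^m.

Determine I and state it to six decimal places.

|2−2|≤7≤2+2 violated ⇒ I = 0

0.000000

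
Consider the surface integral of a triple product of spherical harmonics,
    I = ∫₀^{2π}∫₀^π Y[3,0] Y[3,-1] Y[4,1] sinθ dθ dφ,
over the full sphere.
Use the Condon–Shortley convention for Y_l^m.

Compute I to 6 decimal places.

-0.099323

Rules hold: Σm=0, L=10 even, 0≤4≤6.
N = 7·7·9 = 441
Δ = 2!·4!·4!/11! = 1/34650
Racah Σ t=0..2: t=0:+1/72 t=1:−1/16 t=2:+1/72 = -5/144
⇒ 3j(3 3 4; 0 0 0)² = 2/77, sgn -1
Racah Σ t=0..2: t=0:+1/48 t=1:−1/24 t=2:+1/288 = -5/288
⇒ 3j(3 3 4; 0 -1 1)² = 5/462, sgn +1
4πI² = N·(3j₀)²·(3jₘ)² = 15/121
I = -1·√(0.123967/4π) = -0.09932258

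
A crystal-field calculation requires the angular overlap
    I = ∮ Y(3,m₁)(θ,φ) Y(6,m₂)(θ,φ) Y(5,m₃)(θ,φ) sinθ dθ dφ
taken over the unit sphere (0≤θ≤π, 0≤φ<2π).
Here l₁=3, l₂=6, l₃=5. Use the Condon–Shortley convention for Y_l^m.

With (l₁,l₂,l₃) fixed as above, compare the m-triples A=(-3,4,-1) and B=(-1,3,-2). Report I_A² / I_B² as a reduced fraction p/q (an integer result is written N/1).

14/9

l's match ⇒ only the (l;m) 3-j factors differ between A and B.
A: triangle coeff Δ(3,6,5) = 1/675675; Σ_t [4,4]: t=4:+1/69120 = 1/69120; (3j)²=4/143 [(3 6 5; -3 4 -1)], sign=+1
B: triangle coeff Δ(3,6,5) = 1/675675; Σ_t [2,4]: t=2:+1/40320 t=3:−1/8640 t=4:+1/34560 = -1/16128; (3j)²=18/1001 [(3 6 5; -1 3 -2)], sign=+1
I_A²/I_B² = (4/143)/(18/1001) = 14/9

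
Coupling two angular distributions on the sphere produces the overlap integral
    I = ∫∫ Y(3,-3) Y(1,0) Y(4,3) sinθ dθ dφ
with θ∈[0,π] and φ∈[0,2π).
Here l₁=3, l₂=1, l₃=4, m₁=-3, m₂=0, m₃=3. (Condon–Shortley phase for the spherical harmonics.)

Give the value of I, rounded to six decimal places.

-0.162868

Checks pass: Σm=0; 8 even; l₃=4∈[2,4].
(2·3+1)(2·1+1)(2·4+1) = 189
Δ: 0! 6! 2! / 9! → 1/252
sum: t=0:+1/36 = 1/36
3j²(3 1 4; 0 0 0) = Δ·Π!·Σ² = 4/63  (sign +1)
sum: t=0:+1/720 = 1/720
3j²(3 1 4; -3 0 3) = Δ·Π!·Σ² = 1/36  (sign -1)
combine: 4πI² = 189·4/63·1/36 = 1/3
take √, sign -1: I = -0.16286750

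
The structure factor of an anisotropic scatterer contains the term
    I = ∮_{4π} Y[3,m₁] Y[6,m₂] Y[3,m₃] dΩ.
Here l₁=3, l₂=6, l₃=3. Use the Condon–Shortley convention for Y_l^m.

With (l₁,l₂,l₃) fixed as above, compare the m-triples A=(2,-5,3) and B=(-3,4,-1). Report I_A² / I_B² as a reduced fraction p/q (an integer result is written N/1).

11/5

Shared (l₁,l₂,l₃)=(3,6,3): N and (l;000)² cancel in I_A²/I_B².
A: Δ = 6!·0!·6!/13! = 1/12012; Racah Σ t=1..1: t=1:−1/86400 = -1/86400; ⇒ 3j(3 6 3; 2 -5 3)² = 1/26, sgn -1
B: Δ = 6!·0!·6!/13! = 1/12012; Racah Σ t=6..6: t=6:+1/34560 = 1/34560; ⇒ 3j(3 6 3; -3 4 -1)² = 5/286, sgn +1
I_A²/I_B² = (1/26)/(5/286) = 11/5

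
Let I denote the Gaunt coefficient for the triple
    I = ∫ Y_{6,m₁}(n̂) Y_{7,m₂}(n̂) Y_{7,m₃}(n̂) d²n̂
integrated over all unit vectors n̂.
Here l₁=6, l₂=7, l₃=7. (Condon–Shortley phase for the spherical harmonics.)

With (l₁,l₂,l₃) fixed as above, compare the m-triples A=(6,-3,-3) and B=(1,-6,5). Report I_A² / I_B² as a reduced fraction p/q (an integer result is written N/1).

Same 6,7,7: normalisation and zero-m 3j drop out of the ratio.
A: Δ: 6! 6! 8! / 21! → 1/2444321880; sum: t=0:+1/298598400 = 1/298598400; 3j²(6 7 7; 6 -3 -3) = Δ·Π!·Σ² = 70/4199  (sign +1)
B: Δ: 6! 6! 8! / 21! → 1/2444321880; sum: t=0:+1/435456000 t=1:−1/232243200 = -1/497664000; 3j²(6 7 7; 1 -6 5) = Δ·Π!·Σ² = 77/12920  (sign -1)
I_A²/I_B² = (70/4199)/(77/12920) = 400/143

400/143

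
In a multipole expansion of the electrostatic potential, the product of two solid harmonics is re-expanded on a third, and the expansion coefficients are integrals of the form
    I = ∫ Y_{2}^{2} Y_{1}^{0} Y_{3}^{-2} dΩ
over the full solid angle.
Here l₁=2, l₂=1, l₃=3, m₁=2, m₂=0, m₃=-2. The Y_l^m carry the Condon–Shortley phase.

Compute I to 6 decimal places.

0.184674

m-sum 0 ✓  L=6 even ✓  1≤3≤3 ✓
Π(2lᵢ+1) = 5×3×7 = 105
triangle coeff Δ(2,1,3) = 1/105
Σ_t [0,0]: t=0:+1/4 = 1/4
(3j)²=3/35 [(2 1 3; 0 0 0)], sign=-1
Σ_t [0,0]: t=0:+1/24 = 1/24
(3j)²=1/21 [(2 1 3; 2 0 -2)], sign=-1
⇒ 4πI² = 3/7
I = (+1)√(3/7/(4π)) = 0.18467439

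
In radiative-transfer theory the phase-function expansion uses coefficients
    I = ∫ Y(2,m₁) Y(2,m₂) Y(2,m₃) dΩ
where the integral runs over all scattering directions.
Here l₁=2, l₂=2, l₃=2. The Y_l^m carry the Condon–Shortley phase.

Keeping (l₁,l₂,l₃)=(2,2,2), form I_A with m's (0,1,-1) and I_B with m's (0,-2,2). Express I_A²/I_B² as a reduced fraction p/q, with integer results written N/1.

1/4

Shared (l₁,l₂,l₃)=(2,2,2): N and (l;000)² cancel in I_A²/I_B².
A: Δ = 2!·2!·2!/7! = 1/630; Racah Σ t=1..2: t=1:−1/2 t=2:+1/4 = -1/4; ⇒ 3j(2 2 2; 0 1 -1)² = 1/70, sgn +1
B: Δ = 2!·2!·2!/7! = 1/630; Racah Σ t=0..0: t=0:+1/8 = 1/8; ⇒ 3j(2 2 2; 0 -2 2)² = 2/35, sgn +1
I_A²/I_B² = (1/70)/(2/35) = 1/4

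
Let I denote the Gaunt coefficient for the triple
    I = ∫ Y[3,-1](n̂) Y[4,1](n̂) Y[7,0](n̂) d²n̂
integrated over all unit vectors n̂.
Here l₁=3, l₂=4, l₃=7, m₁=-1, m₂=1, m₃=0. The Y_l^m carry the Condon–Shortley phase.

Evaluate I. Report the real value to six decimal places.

m-sum 0 ✓  L=14 even ✓  1≤7≤7 ✓
Π(2lᵢ+1) = 7×9×15 = 945
triangle coeff Δ(3,4,7) = 1/45045
Σ_t [0,0]: t=0:+1/20736 = 1/20736
(3j)²=35/1287 [(3 4 7; 0 0 0)], sign=-1
Σ_t [0,0]: t=0:+1/34560 = 1/34560
(3j)²=7/429 [(3 4 7; -1 1 0)], sign=-1
⇒ 4πI² = 8575/20449
I = (+1)√(8575/20449/(4π)) = 0.18267373

0.182674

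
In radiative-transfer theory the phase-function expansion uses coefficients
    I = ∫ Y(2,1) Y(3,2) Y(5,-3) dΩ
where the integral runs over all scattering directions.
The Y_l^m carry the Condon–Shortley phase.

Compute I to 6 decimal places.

-0.253584

Checks pass: Σm=0; 10 even; l₃=5∈[1,5].
(2·2+1)(2·3+1)(2·5+1) = 385
Δ: 0! 4! 6! / 11! → 1/2310
sum: t=0:+1/144 = 1/144
3j²(2 3 5; 0 0 0) = Δ·Π!·Σ² = 10/231  (sign -1)
sum: t=0:+1/720 = 1/720
3j²(2 3 5; 1 2 -3) = Δ·Π!·Σ² = 8/165  (sign +1)
combine: 4πI² = 385·10/231·8/165 = 80/99
take √, sign -1: I = -0.25358436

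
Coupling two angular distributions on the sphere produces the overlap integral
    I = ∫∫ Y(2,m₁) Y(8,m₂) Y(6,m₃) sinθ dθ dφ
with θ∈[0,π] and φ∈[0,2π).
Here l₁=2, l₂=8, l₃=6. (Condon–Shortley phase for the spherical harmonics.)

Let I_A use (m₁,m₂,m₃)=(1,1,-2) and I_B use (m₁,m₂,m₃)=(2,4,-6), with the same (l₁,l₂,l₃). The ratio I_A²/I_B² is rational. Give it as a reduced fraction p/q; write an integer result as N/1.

315/1

l's match ⇒ only the (l;m) 3-j factors differ between A and B.
A: triangle coeff Δ(2,8,6) = 1/30940; Σ_t [1,1]: t=1:−1/5806080 = -1/5806080; (3j)²=9/884 [(2 8 6; 1 1 -2)], sign=-1
B: triangle coeff Δ(2,8,6) = 1/30940; Σ_t [0,0]: t=0:+1/11496038400 = 1/11496038400; (3j)²=1/30940 [(2 8 6; 2 4 -6)], sign=+1
I_A²/I_B² = (9/884)/(1/30940) = 315/1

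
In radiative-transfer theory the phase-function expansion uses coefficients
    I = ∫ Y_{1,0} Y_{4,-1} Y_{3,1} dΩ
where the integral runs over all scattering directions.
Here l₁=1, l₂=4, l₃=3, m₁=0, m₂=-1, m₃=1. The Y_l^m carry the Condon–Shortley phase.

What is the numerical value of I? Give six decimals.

-0.238414

Rules hold: Σm=0, L=8 even, 3≤3≤5.
N = 3·9·7 = 189
Δ = 2!·0!·6!/9! = 1/252
Racah Σ t=1..1: t=1:−1/36 = -1/36
⇒ 3j(1 4 3; 0 0 0)² = 4/63, sgn +1
Racah Σ t=1..1: t=1:−1/48 = -1/48
⇒ 3j(1 4 3; 0 -1 1)² = 5/84, sgn -1
4πI² = N·(3j₀)²·(3jₘ)² = 5/7
I = -1·√(0.714286/4π) = -0.23841361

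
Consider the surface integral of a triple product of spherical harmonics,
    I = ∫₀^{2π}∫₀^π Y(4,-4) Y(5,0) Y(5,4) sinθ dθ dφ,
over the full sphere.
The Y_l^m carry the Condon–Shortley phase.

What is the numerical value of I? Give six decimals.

0.130198

Rules hold: Σm=0, L=14 even, 1≤5≤9.
N = 9·11·11 = 1089
Δ = 4!·4!·6!/15! = 1/3153150
Racah Σ t=0..4: t=0:+1/69120 t=1:−1/1728 t=2:+1/576 t=3:−1/1728 t=4:+1/69120 = 7/11520
⇒ 3j(4 5 5; 0 0 0)² = 2/143, sgn -1
Racah Σ t=4..4: t=4:+1/69120 = 1/69120
⇒ 3j(4 5 5; -4 0 4)² = 2/143, sgn -1
4πI² = N·(3j₀)²·(3jₘ)² = 36/169
I = +1·√(0.213018/4π) = 0.13019760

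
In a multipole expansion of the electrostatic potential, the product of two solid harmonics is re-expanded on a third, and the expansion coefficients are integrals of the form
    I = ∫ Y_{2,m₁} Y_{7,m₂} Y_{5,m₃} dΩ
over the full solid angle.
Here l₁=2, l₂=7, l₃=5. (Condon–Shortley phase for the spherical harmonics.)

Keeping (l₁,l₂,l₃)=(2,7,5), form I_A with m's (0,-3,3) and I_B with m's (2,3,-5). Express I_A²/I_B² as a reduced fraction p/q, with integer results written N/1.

270/1

l's match ⇒ only the (l;m) 3-j factors differ between A and B.
A: triangle coeff Δ(2,7,5) = 1/15015; Σ_t [2,2]: t=2:+1/322560 = 1/322560; (3j)²=18/1001 [(2 7 5; 0 -3 3)], sign=+1
B: triangle coeff Δ(2,7,5) = 1/15015; Σ_t [0,0]: t=0:+1/87091200 = 1/87091200; (3j)²=1/15015 [(2 7 5; 2 3 -5)], sign=+1
I_A²/I_B² = (18/1001)/(1/15015) = 270/1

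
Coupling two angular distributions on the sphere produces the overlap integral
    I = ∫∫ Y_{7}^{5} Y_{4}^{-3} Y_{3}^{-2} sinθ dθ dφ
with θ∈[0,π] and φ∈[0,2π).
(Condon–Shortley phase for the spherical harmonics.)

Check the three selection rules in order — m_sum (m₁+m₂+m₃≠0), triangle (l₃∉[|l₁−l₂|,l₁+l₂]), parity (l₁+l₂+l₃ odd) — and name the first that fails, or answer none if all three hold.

none

azimuthal sum: 5 − 3 − 2 = 0  ✓
3 ≤ 3 ≤ 11 (triangle on l)  ✓
L = 7 + 4 + 3 = 14 (even)  ✓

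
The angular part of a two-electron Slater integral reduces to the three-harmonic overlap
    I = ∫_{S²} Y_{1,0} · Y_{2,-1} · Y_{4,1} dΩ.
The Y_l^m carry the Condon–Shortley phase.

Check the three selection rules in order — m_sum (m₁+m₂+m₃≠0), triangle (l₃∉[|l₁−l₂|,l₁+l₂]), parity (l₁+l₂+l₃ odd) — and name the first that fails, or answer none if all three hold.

triangle

m₁+m₂+m₃ = 0 − 1 + 1 = 0  ✓
triangle: |1−2|=1 ≤ l₃=4 ≤ 1+2=3  ✗
parity: l₁+l₂+l₃ = 7 is odd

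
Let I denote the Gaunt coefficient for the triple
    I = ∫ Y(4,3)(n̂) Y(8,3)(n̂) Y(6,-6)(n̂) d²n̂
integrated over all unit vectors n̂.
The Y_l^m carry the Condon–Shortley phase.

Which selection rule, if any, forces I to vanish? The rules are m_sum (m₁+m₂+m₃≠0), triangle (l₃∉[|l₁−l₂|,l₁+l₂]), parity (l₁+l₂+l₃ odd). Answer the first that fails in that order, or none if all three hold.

m₁+m₂+m₃ = 3 + 3 − 6 = 0  ✓
triangle: |4−8|=4 ≤ l₃=6 ≤ 4+8=12  ✓
parity: l₁+l₂+l₃ = 18 is even  ✓

none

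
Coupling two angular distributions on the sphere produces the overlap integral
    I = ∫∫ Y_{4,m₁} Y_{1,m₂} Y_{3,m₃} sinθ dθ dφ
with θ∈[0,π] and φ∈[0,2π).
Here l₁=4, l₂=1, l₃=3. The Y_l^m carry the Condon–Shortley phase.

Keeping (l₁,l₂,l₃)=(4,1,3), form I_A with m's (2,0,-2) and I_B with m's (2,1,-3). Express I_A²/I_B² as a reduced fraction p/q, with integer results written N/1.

12/1

Shared (l₁,l₂,l₃)=(4,1,3): N and (l;000)² cancel in I_A²/I_B².
A: Δ = 2!·6!·0!/9! = 1/252; Racah Σ t=1..1: t=1:−1/120 = -1/120; ⇒ 3j(4 1 3; 2 0 -2)² = 1/21, sgn +1
B: Δ = 2!·6!·0!/9! = 1/252; Racah Σ t=2..2: t=2:+1/1440 = 1/1440; ⇒ 3j(4 1 3; 2 1 -3)² = 1/252, sgn +1
I_A²/I_B² = (1/21)/(1/252) = 12/1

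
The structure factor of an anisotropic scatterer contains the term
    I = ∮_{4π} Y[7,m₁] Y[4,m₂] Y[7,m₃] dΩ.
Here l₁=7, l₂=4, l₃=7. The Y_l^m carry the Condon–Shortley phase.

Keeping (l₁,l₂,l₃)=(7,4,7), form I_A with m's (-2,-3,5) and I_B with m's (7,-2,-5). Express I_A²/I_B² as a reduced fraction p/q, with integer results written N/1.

Shared (l₁,l₂,l₃)=(7,4,7): N and (l;000)² cancel in I_A²/I_B².
A: Δ = 4!·10!·4!/19! = 1/58198140; Racah Σ t=0..1: t=0:+1/52254720 t=1:−1/11612160 = -1/14929920; ⇒ 3j(7 4 7; -2 -3 5)² = 1225/75582, sgn -1
B: Δ = 4!·10!·4!/19! = 1/58198140; Racah Σ t=0..0: t=0:+1/348364800 = 1/348364800; ⇒ 3j(7 4 7; 7 -2 -5)² = 11/646, sgn +1
I_A²/I_B² = (1225/75582)/(11/646) = 1225/1287

1225/1287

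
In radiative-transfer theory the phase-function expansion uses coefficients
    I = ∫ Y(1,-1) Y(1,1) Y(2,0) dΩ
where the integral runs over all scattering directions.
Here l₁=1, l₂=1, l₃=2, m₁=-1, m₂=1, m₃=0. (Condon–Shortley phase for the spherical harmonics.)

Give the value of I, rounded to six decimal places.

0.126157

Rules hold: Σm=0, L=4 even, 0≤2≤2.
N = 3·3·5 = 45
Δ = 0!·2!·2!/5! = 1/30
Racah Σ t=0..0: t=0:+1/1 = 1/1
⇒ 3j(1 1 2; 0 0 0)² = 2/15, sgn +1
Racah Σ t=0..0: t=0:+1/4 = 1/4
⇒ 3j(1 1 2; -1 1 0)² = 1/30, sgn +1
4πI² = N·(3j₀)²·(3jₘ)² = 1/5
I = +1·√(0.2/4π) = 0.12615663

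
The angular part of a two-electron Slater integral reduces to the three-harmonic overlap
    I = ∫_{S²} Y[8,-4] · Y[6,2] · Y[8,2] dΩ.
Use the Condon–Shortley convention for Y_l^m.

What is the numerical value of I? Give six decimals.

0.076965

Checks pass: Σm=0; 22 even; l₃=8∈[2,14].
(2·8+1)(2·6+1)(2·8+1) = 3757
Δ: 6! 10! 6! / 23! → 1/13742520792
sum: t=0:+1/41803776000 t=1:−1/435456000 t=2:+1/39813120 t=3:−1/18662400 t=4:+1/39813120 t=5:−1/435456000 t=6:+1/41803776000 = -11/1393459200
3j²(8 6 8; 0 0 0) = Δ·Π!·Σ² = 600/96577  (sign -1)
sum: t=2:+1/125411328000 t=3:−1/1567641600 t=4:+1/185794560 t=5:−1/130636800 t=6:+1/597196800 = -11/8957952000
3j²(8 6 8; -4 2 2) = Δ·Π!·Σ² = 308/96577  (sign -1)
combine: 4πI² = 3757·600/96577·308/96577 = 184800/2482597
take √, sign +1: I = 0.07696494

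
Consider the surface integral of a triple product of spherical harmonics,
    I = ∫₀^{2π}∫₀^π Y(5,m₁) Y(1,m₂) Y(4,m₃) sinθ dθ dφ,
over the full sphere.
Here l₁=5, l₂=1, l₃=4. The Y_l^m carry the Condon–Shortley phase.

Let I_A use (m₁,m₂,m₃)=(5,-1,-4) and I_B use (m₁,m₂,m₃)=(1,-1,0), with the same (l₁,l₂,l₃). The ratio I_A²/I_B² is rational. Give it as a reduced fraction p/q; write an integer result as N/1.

3/1

l's match ⇒ only the (l;m) 3-j factors differ between A and B.
A: triangle coeff Δ(5,1,4) = 1/495; Σ_t [0,0]: t=0:+1/80640 = 1/80640; (3j)²=1/11 [(5 1 4; 5 -1 -4)], sign=+1
B: triangle coeff Δ(5,1,4) = 1/495; Σ_t [0,0]: t=0:+1/1152 = 1/1152; (3j)²=1/33 [(5 1 4; 1 -1 0)], sign=+1
I_A²/I_B² = (1/11)/(1/33) = 3/1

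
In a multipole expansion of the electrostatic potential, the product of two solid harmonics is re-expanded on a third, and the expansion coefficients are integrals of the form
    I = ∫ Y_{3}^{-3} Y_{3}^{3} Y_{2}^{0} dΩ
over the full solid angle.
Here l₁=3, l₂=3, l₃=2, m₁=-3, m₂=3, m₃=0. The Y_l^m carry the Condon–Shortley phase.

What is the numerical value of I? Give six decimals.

0.210261

m-sum 0 ✓  L=8 even ✓  0≤2≤6 ✓
Π(2lᵢ+1) = 7×7×5 = 245
triangle coeff Δ(3,3,2) = 1/3780
Σ_t [1,3]: t=1:−1/24 t=2:+1/4 t=3:−1/24 = 1/6
(3j)²=4/105 [(3 3 2; 0 0 0)], sign=+1
Σ_t [4,4]: t=4:+1/96 = 1/96
(3j)²=5/84 [(3 3 2; -3 3 0)], sign=+1
⇒ 4πI² = 5/9
I = (+1)√(5/9/(4π)) = 0.21026104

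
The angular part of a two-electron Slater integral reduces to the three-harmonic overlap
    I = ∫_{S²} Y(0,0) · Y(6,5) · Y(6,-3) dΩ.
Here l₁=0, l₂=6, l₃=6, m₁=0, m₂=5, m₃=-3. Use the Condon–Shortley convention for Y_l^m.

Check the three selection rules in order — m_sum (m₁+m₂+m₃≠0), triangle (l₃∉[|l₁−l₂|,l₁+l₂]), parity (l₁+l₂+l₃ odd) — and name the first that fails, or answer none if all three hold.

azimuthal sum: 0 + 5 − 3 = 2  ✗
6 ≤ 6 ≤ 6 (triangle on l)
L = 0 + 6 + 6 = 12 (even)

m_sum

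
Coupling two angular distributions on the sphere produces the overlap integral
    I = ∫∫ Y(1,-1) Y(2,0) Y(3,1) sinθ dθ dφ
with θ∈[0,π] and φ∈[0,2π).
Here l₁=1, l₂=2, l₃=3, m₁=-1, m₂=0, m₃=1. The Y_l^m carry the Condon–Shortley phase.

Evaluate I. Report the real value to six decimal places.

-0.202301

Rules hold: Σm=0, L=6 even, 1≤3≤3.
N = 3·5·7 = 105
Δ = 0!·2!·4!/7! = 1/105
Racah Σ t=0..0: t=0:+1/4 = 1/4
⇒ 3j(1 2 3; 0 0 0)² = 3/35, sgn -1
Racah Σ t=0..0: t=0:+1/8 = 1/8
⇒ 3j(1 2 3; -1 0 1)² = 2/35, sgn +1
4πI² = N·(3j₀)²·(3jₘ)² = 18/35
I = -1·√(0.514286/4π) = -0.20230066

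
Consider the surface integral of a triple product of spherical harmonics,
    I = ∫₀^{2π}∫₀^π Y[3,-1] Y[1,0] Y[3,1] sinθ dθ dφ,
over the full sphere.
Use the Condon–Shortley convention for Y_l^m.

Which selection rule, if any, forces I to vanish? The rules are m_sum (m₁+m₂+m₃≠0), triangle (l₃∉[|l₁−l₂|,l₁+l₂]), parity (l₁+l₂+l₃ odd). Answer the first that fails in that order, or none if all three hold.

parity

Σmᵢ = 0  ✓
l₃∈[|l₁−l₂|,l₁+l₂]=[2,4], have l₃=3  ✓
Σlᵢ = 7 ⇒ odd  ✗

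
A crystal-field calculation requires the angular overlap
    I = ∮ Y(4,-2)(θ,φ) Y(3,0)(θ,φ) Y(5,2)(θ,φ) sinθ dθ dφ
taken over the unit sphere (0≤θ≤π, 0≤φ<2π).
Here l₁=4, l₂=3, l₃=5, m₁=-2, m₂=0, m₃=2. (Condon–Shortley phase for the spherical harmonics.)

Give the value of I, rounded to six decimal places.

Checks pass: Σm=0; 12 even; l₃=5∈[1,7].
(2·4+1)(2·3+1)(2·5+1) = 693
Δ: 2! 6! 4! / 13! → 1/180180
sum: t=0:+1/576 t=1:−1/144 t=2:+1/576 = -1/288
3j²(4 3 5; 0 0 0) = Δ·Π!·Σ² = 20/1001  (sign +1)
sum: t=0:+1/8640 t=1:−1/480 t=2:+1/576 = -1/4320
3j²(4 3 5; -2 0 2) = Δ·Π!·Σ² = 1/2145  (sign +1)
combine: 4πI² = 693·20/1001·1/2145 = 12/1859
take √, sign +1: I = 0.02266449

0.022664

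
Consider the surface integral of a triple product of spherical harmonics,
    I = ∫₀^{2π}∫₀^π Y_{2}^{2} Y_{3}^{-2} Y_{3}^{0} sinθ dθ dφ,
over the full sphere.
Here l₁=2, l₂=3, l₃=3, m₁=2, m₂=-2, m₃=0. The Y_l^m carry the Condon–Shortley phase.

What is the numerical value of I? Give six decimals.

Rules hold: Σm=0, L=8 even, 1≤3≤5.
N = 5·7·7 = 245
Δ = 2!·2!·4!/9! = 1/3780
Racah Σ t=0..2: t=0:+1/24 t=1:−1/4 t=2:+1/24 = -1/6
⇒ 3j(2 3 3; 0 0 0)² = 4/105, sgn +1
Racah Σ t=0..0: t=0:+1/24 = 1/24
⇒ 3j(2 3 3; 2 -2 0)² = 1/21, sgn -1
4πI² = N·(3j₀)²·(3jₘ)² = 4/9
I = -1·√(0.444444/4π) = -0.18806319

-0.188063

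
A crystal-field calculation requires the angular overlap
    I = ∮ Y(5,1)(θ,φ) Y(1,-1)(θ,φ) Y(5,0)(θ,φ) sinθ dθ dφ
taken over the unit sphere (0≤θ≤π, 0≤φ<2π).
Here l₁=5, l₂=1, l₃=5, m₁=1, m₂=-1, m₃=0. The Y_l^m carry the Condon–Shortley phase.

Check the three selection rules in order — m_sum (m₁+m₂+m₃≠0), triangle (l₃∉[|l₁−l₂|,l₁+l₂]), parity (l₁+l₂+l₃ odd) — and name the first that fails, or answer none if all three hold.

azimuthal sum: 1 − 1 + 0 = 0  ✓
4 ≤ 5 ≤ 6 (triangle on l)  ✓
L = 5 + 1 + 5 = 11 (odd)  ✗

parity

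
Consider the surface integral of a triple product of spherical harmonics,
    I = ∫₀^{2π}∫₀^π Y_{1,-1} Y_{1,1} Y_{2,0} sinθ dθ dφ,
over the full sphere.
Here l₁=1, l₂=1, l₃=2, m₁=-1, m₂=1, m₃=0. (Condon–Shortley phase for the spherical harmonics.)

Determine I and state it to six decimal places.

Rules hold: Σm=0, L=4 even, 0≤2≤2.
N = 3·3·5 = 45
Δ = 0!·2!·2!/5! = 1/30
Racah Σ t=0..0: t=0:+1/1 = 1/1
⇒ 3j(1 1 2; 0 0 0)² = 2/15, sgn +1
Racah Σ t=0..0: t=0:+1/4 = 1/4
⇒ 3j(1 1 2; -1 1 0)² = 1/30, sgn +1
4πI² = N·(3j₀)²·(3jₘ)² = 1/5
I = +1·√(0.2/4π) = 0.12615663

0.126157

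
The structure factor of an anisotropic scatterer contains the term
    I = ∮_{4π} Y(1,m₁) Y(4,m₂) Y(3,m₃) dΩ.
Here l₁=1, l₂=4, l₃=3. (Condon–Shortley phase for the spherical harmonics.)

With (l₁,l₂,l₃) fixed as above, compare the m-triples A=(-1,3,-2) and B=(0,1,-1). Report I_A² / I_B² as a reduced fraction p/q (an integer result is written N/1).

Same 1,4,3: normalisation and zero-m 3j drop out of the ratio.
A: Δ: 2! 0! 6! / 9! → 1/252; sum: t=2:+1/240 = 1/240; 3j²(1 4 3; -1 3 -2) = Δ·Π!·Σ² = 1/12  (sign -1)
B: Δ: 2! 0! 6! / 9! → 1/252; sum: t=1:−1/48 = -1/48; 3j²(1 4 3; 0 1 -1) = Δ·Π!·Σ² = 5/84  (sign -1)
I_A²/I_B² = (1/12)/(5/84) = 7/5

7/5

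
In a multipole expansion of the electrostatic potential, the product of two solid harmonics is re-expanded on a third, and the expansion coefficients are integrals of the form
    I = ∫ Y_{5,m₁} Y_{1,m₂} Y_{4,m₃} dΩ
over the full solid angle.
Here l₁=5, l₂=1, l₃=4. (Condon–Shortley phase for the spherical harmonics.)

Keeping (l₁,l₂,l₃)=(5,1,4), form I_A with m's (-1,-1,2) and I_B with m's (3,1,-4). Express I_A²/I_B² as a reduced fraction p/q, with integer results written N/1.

Shared (l₁,l₂,l₃)=(5,1,4): N and (l;000)² cancel in I_A²/I_B².
A: Δ = 2!·8!·0!/11! = 1/495; Racah Σ t=0..0: t=0:+1/2880 = 1/2880; ⇒ 3j(5 1 4; -1 -1 2)² = 2/165, sgn +1
B: Δ = 2!·8!·0!/11! = 1/495; Racah Σ t=2..2: t=2:+1/80640 = 1/80640; ⇒ 3j(5 1 4; 3 1 -4)² = 1/495, sgn +1
I_A²/I_B² = (2/165)/(1/495) = 6/1

6/1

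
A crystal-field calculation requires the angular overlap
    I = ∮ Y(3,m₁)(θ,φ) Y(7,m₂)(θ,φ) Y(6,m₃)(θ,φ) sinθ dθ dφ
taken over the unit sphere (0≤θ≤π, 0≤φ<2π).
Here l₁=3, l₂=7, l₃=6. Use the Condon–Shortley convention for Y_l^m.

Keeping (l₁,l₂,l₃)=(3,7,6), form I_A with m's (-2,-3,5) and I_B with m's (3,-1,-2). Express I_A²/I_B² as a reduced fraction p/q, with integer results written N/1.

3971/5880

Same 3,7,6: normalisation and zero-m 3j drop out of the ratio.
A: Δ: 4! 2! 10! / 17! → 1/2042040; sum: t=3:−1/4354560 t=4:+1/87091200 = -19/87091200; 3j²(3 7 6; -2 -3 5) = Δ·Π!·Σ² = 361/37128  (sign +1)
B: Δ: 4! 2! 10! / 17! → 1/2042040; sum: t=0:+1/829440 = 1/829440; 3j²(3 7 6; 3 -1 -2) = Δ·Π!·Σ² = 35/2431  (sign +1)
I_A²/I_B² = (361/37128)/(35/2431) = 3971/5880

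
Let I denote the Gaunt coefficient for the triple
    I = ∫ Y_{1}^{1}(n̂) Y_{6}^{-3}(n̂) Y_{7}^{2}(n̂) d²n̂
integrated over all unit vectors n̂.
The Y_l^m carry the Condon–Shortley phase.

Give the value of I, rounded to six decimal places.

0.110647

Checks pass: Σm=0; 14 even; l₃=7∈[5,7].
(2·1+1)(2·6+1)(2·7+1) = 585
Δ: 0! 2! 12! / 15! → 1/1365
sum: t=0:+1/518400 = 1/518400
3j²(1 6 7; 0 0 0) = Δ·Π!·Σ² = 7/195  (sign -1)
sum: t=0:+1/4354560 = 1/4354560
3j²(1 6 7; 1 -3 2) = Δ·Π!·Σ² = 2/273  (sign -1)
combine: 4πI² = 585·7/195·2/273 = 2/13
take √, sign +1: I = 0.11064668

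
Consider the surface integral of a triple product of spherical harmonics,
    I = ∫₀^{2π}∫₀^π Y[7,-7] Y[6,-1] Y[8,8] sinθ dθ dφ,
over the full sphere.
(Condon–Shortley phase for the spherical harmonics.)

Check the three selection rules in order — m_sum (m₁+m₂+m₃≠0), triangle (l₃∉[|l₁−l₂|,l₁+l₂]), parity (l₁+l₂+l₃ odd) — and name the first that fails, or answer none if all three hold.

m₁+m₂+m₃ = -7 − 1 + 8 = 0  ✓
triangle: |7−6|=1 ≤ l₃=8 ≤ 7+6=13  ✓
parity: l₁+l₂+l₃ = 21 is odd  ✗

parity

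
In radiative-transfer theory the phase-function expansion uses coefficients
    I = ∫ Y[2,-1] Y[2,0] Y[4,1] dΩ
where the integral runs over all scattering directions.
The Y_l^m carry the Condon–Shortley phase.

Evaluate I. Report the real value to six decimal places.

-0.220728

m-sum 0 ✓  L=8 even ✓  0≤4≤4 ✓
Π(2lᵢ+1) = 5×5×9 = 225
triangle coeff Δ(2,2,4) = 1/630
Σ_t [0,0]: t=0:+1/16 = 1/16
(3j)²=2/35 [(2 2 4; 0 0 0)], sign=+1
Σ_t [0,0]: t=0:+1/24 = 1/24
(3j)²=1/21 [(2 2 4; -1 0 1)], sign=-1
⇒ 4πI² = 30/49
I = (-1)√(30/49/(4π)) = -0.22072812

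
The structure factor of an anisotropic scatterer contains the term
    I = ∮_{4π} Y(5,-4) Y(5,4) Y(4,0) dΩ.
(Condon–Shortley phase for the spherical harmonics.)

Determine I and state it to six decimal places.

m-sum 0 ✓  L=14 even ✓  0≤4≤10 ✓
Π(2lᵢ+1) = 11×11×9 = 1089
triangle coeff Δ(5,5,4) = 1/3153150
Σ_t [1,5]: t=1:−1/69120 t=2:+1/1728 t=3:−1/576 t=4:+1/1728 t=5:−1/69120 = -7/11520
(3j)²=2/143 [(5 5 4; 0 0 0)], sign=-1
Σ_t [5,6]: t=5:−1/69120 t=6:+1/25920 = 1/41472
(3j)²=2/143 [(5 5 4; -4 4 0)], sign=+1
⇒ 4πI² = 36/169
I = (-1)√(36/169/(4π)) = -0.13019760

-0.130198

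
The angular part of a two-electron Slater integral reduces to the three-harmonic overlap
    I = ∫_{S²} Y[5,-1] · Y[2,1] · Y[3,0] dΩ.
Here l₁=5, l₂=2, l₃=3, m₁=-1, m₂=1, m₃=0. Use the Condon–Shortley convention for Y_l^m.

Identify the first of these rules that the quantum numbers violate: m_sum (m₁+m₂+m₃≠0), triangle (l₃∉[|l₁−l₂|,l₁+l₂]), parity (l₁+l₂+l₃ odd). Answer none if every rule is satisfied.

none

azimuthal sum: -1 + 1 + 0 = 0  ✓
3 ≤ 3 ≤ 7 (triangle on l)  ✓
L = 5 + 2 + 3 = 10 (even)  ✓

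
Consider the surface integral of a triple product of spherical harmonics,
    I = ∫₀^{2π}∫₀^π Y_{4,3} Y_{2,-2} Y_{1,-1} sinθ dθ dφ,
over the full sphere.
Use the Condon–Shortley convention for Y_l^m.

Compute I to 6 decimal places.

triangle: need 2≤l₃≤6, have 1; I=0

0.000000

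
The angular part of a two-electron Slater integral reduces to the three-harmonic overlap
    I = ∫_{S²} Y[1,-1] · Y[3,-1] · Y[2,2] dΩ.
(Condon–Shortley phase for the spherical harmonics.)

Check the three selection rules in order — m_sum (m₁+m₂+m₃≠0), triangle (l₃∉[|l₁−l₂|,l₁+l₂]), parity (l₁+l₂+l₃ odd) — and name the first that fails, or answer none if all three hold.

none

m₁+m₂+m₃ = -1 − 1 + 2 = 0  ✓
triangle: |1−3|=2 ≤ l₃=2 ≤ 1+3=4  ✓
parity: l₁+l₂+l₃ = 6 is even  ✓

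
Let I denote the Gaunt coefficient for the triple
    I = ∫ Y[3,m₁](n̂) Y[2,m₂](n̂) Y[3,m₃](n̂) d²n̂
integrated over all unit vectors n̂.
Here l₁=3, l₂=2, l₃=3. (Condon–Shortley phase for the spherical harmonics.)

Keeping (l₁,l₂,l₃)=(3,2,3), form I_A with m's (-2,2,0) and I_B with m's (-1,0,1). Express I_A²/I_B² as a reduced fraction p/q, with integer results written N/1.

20/9

Same 3,2,3: normalisation and zero-m 3j drop out of the ratio.
A: Δ: 2! 4! 2! / 9! → 1/3780; sum: t=2:+1/24 = 1/24; 3j²(3 2 3; -2 2 0) = Δ·Π!·Σ² = 1/21  (sign -1)
B: Δ: 2! 4! 2! / 9! → 1/3780; sum: t=0:+1/96 t=1:−1/6 t=2:+1/16 = -3/32; 3j²(3 2 3; -1 0 1) = Δ·Π!·Σ² = 3/140  (sign -1)
I_A²/I_B² = (1/21)/(3/140) = 20/9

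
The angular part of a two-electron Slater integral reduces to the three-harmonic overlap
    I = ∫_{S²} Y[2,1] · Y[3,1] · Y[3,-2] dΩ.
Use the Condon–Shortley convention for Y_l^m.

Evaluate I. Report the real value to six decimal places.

m-sum 0 ✓  L=8 even ✓  1≤3≤5 ✓
Π(2lᵢ+1) = 5×7×7 = 245
triangle coeff Δ(2,3,3) = 1/3780
Σ_t [0,2]: t=0:+1/24 t=1:−1/4 t=2:+1/24 = -1/6
(3j)²=4/105 [(2 3 3; 0 0 0)], sign=+1
Σ_t [0,1]: t=0:+1/48 t=1:−1/12 = -1/16
(3j)²=1/28 [(2 3 3; 1 1 -2)], sign=+1
⇒ 4πI² = 1/3
I = (+1)√(1/3/(4π)) = 0.16286750

0.162868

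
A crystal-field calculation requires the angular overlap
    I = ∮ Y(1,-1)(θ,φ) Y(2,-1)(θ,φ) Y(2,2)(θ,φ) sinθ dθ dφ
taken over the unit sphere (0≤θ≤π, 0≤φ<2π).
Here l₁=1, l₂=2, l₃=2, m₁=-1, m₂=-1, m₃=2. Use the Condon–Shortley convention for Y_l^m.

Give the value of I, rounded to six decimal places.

L=5 odd ⇒ parity kills the (l;000) factor ⇒ I = 0

0.000000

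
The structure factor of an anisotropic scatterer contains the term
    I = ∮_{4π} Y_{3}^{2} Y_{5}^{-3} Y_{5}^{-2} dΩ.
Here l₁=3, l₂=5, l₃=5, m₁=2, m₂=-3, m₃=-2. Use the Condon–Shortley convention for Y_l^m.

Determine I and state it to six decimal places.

m-sum = 2 − 3 − 2 = -3 ≠ 0 ⇒ I = 0

0.000000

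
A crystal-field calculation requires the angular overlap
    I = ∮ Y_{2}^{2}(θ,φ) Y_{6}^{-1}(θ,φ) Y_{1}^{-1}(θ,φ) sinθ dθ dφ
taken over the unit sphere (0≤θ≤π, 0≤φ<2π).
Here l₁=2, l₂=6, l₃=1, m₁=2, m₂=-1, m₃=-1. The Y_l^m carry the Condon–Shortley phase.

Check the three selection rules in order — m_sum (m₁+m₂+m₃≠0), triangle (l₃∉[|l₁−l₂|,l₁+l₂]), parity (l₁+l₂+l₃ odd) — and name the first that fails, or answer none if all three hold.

m₁+m₂+m₃ = 2 − 1 − 1 = 0  ✓
triangle: |2−6|=4 ≤ l₃=1 ≤ 2+6=8  ✗
parity: l₁+l₂+l₃ = 9 is odd

triangle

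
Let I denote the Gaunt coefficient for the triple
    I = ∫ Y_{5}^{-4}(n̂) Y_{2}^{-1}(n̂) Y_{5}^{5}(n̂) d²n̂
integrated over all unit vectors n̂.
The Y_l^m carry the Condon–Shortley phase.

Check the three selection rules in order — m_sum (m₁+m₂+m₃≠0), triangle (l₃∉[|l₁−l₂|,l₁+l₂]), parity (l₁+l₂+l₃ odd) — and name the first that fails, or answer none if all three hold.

m₁+m₂+m₃ = -4 − 1 + 5 = 0  ✓
triangle: |5−2|=3 ≤ l₃=5 ≤ 5+2=7  ✓
parity: l₁+l₂+l₃ = 12 is even  ✓

none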